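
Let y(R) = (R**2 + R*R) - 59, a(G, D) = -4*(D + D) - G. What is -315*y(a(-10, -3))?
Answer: -709695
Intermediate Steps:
a(G, D) = -G - 8*D (a(G, D) = -8*D - G = -G - 8*D)
y(R) = -59 + 2*R**2 (y(R) = (R**2 + R**2) - 59 = 2*R**2 - 59 = -59 + 2*R**2)
-315*y(a(-10, -3)) = -315*(-59 + 2*(-1*(-10) - 8*(-3))**2) = -315*(-59 + 2*(10 + 24)**2) = -315*(-59 + 2*34**2) = -315*(-59 + 2*1156) = -315*(-59 + 2312) = -315*2253 = -709695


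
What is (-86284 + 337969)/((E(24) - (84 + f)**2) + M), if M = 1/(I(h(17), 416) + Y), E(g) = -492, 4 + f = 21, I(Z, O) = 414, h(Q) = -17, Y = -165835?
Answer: -41633984385/1768846754 ≈ -23.537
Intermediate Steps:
f = 17 (f = -4 + 21 = 17)
M = -1/165421 (M = 1/(414 - 165835) = 1/(-165421) = -1/165421 ≈ -6.0452e-6)
(-86284 + 337969)/((E(24) - (84 + f)**2) + M) = (-86284 + 337969)/((-492 - (84 + 17)**2) - 1/165421) = 251685/((-492 - 1*101**2) - 1/165421) = 251685/((-492 - 1*10201) - 1/165421) = 251685/((-492 - 10201) - 1/165421) = 251685/(-10693 - 1/165421) = 251685/(-1768846754/165421) = 251685*(-165421/1768846754) = -41633984385/1768846754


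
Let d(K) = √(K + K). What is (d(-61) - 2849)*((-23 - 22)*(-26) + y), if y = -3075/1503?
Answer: -1667078105/501 + 585145*I*√122/501 ≈ -3.3275e+6 + 12900.0*I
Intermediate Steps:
y = -1025/501 (y = -3075*1/1503 = -1025/501 ≈ -2.0459)
d(K) = √2*√K (d(K) = √(2*K) = √2*√K)
(d(-61) - 2849)*((-23 - 22)*(-26) + y) = (√2*√(-61) - 2849)*((-23 - 22)*(-26) - 1025/501) = (√2*(I*√61) - 2849)*(-45*(-26) - 1025/501) = (I*√122 - 2849)*(1170 - 1025/501) = (-2849 + I*√122)*(585145/501) = -1667078105/501 + 585145*I*√122/501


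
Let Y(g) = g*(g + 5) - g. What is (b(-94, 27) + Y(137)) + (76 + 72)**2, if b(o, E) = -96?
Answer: 41125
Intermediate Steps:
Y(g) = -g + g*(5 + g) (Y(g) = g*(5 + g) - g = -g + g*(5 + g))
(b(-94, 27) + Y(137)) + (76 + 72)**2 = (-96 + 137*(4 + 137)) + (76 + 72)**2 = (-96 + 137*141) + 148**2 = (-96 + 19317) + 21904 = 19221 + 21904 = 41125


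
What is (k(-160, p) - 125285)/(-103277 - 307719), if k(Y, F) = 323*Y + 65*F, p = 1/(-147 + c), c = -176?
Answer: 14289940/33187927 ≈ 0.43058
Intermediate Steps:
p = -1/323 (p = 1/(-147 - 176) = 1/(-323) = -1/323 ≈ -0.0030960)
k(Y, F) = 65*F + 323*Y
(k(-160, p) - 125285)/(-103277 - 307719) = ((65*(-1/323) + 323*(-160)) - 125285)/(-103277 - 307719) = ((-65/323 - 51680) - 125285)/(-410996) = (-16692705/323 - 125285)*(-1/410996) = -57159760/323*(-1/410996) = 14289940/33187927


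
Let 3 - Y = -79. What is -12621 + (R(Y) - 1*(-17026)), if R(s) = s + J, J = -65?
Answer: 4422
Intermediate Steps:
Y = 82 (Y = 3 - 1*(-79) = 3 + 79 = 82)
R(s) = -65 + s (R(s) = s - 65 = -65 + s)
-12621 + (R(Y) - 1*(-17026)) = -12621 + ((-65 + 82) - 1*(-17026)) = -12621 + (17 + 17026) = -12621 + 17043 = 4422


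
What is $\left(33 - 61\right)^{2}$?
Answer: $784$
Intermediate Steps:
$\left(33 - 61\right)^{2} = \left(-28\right)^{2} = 784$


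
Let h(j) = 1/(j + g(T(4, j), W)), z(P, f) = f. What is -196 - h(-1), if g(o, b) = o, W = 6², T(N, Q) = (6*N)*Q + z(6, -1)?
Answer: -5095/26 ≈ -195.96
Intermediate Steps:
T(N, Q) = -1 + 6*N*Q (T(N, Q) = (6*N)*Q - 1 = 6*N*Q - 1 = -1 + 6*N*Q)
W = 36
h(j) = 1/(-1 + 25*j) (h(j) = 1/(j + (-1 + 6*4*j)) = 1/(j + (-1 + 24*j)) = 1/(-1 + 25*j))
-196 - h(-1) = -196 - 1/(-1 + 25*(-1)) = -196 - 1/(-1 - 25) = -196 - 1/(-26) = -196 - 1*(-1/26) = -196 + 1/26 = -5095/26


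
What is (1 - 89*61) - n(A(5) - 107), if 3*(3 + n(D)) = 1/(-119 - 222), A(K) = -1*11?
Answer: -5549774/1023 ≈ -5425.0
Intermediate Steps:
A(K) = -11
n(D) = -3070/1023 (n(D) = -3 + 1/(3*(-119 - 222)) = -3 + (1/3)/(-341) = -3 + (1/3)*(-1/341) = -3 - 1/1023 = -3070/1023)
(1 - 89*61) - n(A(5) - 107) = (1 - 89*61) - 1*(-3070/1023) = (1 - 5429) + 3070/1023 = -5428 + 3070/1023 = -5549774/1023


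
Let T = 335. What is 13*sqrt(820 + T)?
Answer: 13*sqrt(1155) ≈ 441.81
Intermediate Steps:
13*sqrt(820 + T) = 13*sqrt(820 + 335) = 13*sqrt(1155)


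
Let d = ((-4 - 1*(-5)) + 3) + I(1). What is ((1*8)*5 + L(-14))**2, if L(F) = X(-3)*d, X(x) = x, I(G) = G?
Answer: 625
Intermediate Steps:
d = 5 (d = ((-4 - 1*(-5)) + 3) + 1 = ((-4 + 5) + 3) + 1 = (1 + 3) + 1 = 4 + 1 = 5)
L(F) = -15 (L(F) = -3*5 = -15)
((1*8)*5 + L(-14))**2 = ((1*8)*5 - 15)**2 = (8*5 - 15)**2 = (40 - 15)**2 = 25**2 = 625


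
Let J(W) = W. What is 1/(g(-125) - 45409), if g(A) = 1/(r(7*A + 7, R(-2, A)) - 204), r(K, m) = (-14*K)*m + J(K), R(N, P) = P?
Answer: -1520072/69024949449 ≈ -2.2022e-5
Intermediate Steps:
r(K, m) = K - 14*K*m (r(K, m) = (-14*K)*m + K = -14*K*m + K = K - 14*K*m)
g(A) = 1/(-204 + (1 - 14*A)*(7 + 7*A)) (g(A) = 1/((7*A + 7)*(1 - 14*A) - 204) = 1/((7 + 7*A)*(1 - 14*A) - 204) = 1/((1 - 14*A)*(7 + 7*A) - 204) = 1/(-204 + (1 - 14*A)*(7 + 7*A)))
1/(g(-125) - 45409) = 1/(-1/(197 + 91*(-125) + 98*(-125)²) - 45409) = 1/(-1/(197 - 11375 + 98*15625) - 45409) = 1/(-1/(197 - 11375 + 1531250) - 45409) = 1/(-1/1520072 - 45409) = 1/(-69024949449/1520072) = -1520072/69024949449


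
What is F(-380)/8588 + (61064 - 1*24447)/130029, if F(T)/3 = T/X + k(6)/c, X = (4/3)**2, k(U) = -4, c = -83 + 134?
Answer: 15711747119/75934855536 ≈ 0.20691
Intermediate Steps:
c = 51
X = 16/9 (X = (4*(1/3))**2 = (4/3)**2 = 16/9 ≈ 1.7778)
F(T) = -4/17 + 27*T/16 (F(T) = 3*(T/(16/9) - 4/51) = 3*(T*(9/16) - 4*1/51) = 3*(9*T/16 - 4/51) = 3*(-4/51 + 9*T/16) = -4/17 + 27*T/16)
F(-380)/8588 + (61064 - 1*24447)/130029 = (-4/17 + (27/16)*(-380))/8588 + (61064 - 1*24447)/130029 = (-4/17 - 2565/4)*(1/8588) + (61064 - 24447)*(1/130029) = -43621/68*1/8588 + 36617*(1/130029) = -43621/583984 + 36617/130029 = 15711747119/75934855536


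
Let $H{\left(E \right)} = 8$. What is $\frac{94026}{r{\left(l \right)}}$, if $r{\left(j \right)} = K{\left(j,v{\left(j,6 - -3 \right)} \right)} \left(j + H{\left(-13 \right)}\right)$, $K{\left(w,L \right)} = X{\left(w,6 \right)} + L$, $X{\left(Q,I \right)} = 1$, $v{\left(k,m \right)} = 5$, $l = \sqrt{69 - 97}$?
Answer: $\frac{31342}{23} - \frac{15671 i \sqrt{7}}{46} \approx 1362.7 - 901.34 i$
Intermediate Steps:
$l = 2 i \sqrt{7}$ ($l = \sqrt{-28} = 2 i \sqrt{7} \approx 5.2915 i$)
$K{\left(w,L \right)} = 1 + L$
$r{\left(j \right)} = 48 + 6 j$ ($r{\left(j \right)} = \left(1 + 5\right) \left(j + 8\right) = 6 \left(8 + j\right) = 48 + 6 j$)
$\frac{94026}{r{\left(l \right)}} = \frac{94026}{48 + 6 \cdot 2 i \sqrt{7}} = \frac{94026}{48 + 12 i \sqrt{7}}$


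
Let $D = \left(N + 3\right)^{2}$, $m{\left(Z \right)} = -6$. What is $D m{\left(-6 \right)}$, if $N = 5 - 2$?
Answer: $-216$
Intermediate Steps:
$N = 3$
$D = 36$ ($D = \left(3 + 3\right)^{2} = 6^{2} = 36$)
$D m{\left(-6 \right)} = 36 \left(-6\right) = -216$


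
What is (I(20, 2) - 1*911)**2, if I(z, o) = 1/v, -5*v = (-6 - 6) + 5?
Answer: 40602384/49 ≈ 8.2862e+5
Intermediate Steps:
v = 7/5 (v = -((-6 - 6) + 5)/5 = -(-12 + 5)/5 = -1/5*(-7) = 7/5 ≈ 1.4000)
I(z, o) = 5/7 (I(z, o) = 1/(7/5) = 5/7)
(I(20, 2) - 1*911)**2 = (5/7 - 1*911)**2 = (5/7 - 911)**2 = (-6372/7)**2 = 40602384/49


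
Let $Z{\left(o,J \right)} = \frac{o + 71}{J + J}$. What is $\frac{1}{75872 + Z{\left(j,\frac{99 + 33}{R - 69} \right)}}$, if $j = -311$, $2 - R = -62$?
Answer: $\frac{11}{834642} \approx 1.3179 \cdot 10^{-5}$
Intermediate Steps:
$R = 64$ ($R = 2 - -62 = 2 + 62 = 64$)
$Z{\left(o,J \right)} = \frac{71 + o}{2 J}$
$\frac{1}{75872 + Z{\left(j,\frac{99 + 33}{R - 69} \right)}} = \frac{1}{75872 + \frac{71 - 311}{2 \frac{99 + 33}{64 - 69}}} = \frac{1}{75872 + \frac{1}{2} \frac{1}{132 \frac{1}{-5}} \left(-240\right)} = \frac{1}{75872 + \frac{1}{2} \frac{1}{132 \left(- \frac{1}{5}\right)} \left(-240\right)} = \frac{1}{75872 + \frac{1}{2} \frac{1}{- \frac{132}{5}} \left(-240\right)} = \frac{1}{75872 + \frac{1}{2} \left(- \frac{5}{132}\right) \left(-240\right)} = \frac{1}{75872 + \frac{50}{11}} = \frac{1}{\frac{834642}{11}} = \frac{11}{834642}$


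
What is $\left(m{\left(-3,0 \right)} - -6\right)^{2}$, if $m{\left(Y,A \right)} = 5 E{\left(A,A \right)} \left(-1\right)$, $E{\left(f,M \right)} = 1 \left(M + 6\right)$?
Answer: $576$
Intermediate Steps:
$E{\left(f,M \right)} = 6 + M$ ($E{\left(f,M \right)} = 1 \left(6 + M\right) = 6 + M$)
$m{\left(Y,A \right)} = -30 - 5 A$ ($m{\left(Y,A \right)} = 5 \left(6 + A\right) \left(-1\right) = \left(30 + 5 A\right) \left(-1\right) = -30 - 5 A$)
$\left(m{\left(-3,0 \right)} - -6\right)^{2} = \left(\left(-30 - 0\right) - -6\right)^{2} = \left(\left(-30 + 0\right) + \left(12 - 6\right)\right)^{2} = \left(-30 + 6\right)^{2} = \left(-24\right)^{2} = 576$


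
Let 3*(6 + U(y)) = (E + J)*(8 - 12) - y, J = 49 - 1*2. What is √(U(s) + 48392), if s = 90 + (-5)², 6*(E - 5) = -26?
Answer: √434557/3 ≈ 219.74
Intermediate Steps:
E = ⅔ (E = 5 + (⅙)*(-26) = 5 - 13/3 = ⅔ ≈ 0.66667)
s = 115 (s = 90 + 25 = 115)
J = 47 (J = 49 - 2 = 47)
U(y) = -626/9 - y/3 (U(y) = -6 + ((⅔ + 47)*(8 - 12) - y)/3 = -6 + ((143/3)*(-4) - y)/3 = -6 + (-572/3 - y)/3 = -6 + (-572/9 - y/3) = -626/9 - y/3)
√(U(s) + 48392) = √((-626/9 - ⅓*115) + 48392) = √((-626/9 - 115/3) + 48392) = √(-971/9 + 48392) = √(434557/9) = √434557/3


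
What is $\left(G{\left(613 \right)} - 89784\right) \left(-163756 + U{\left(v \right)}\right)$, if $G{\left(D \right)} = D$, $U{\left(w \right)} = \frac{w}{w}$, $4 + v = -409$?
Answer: $14602197105$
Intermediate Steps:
$v = -413$ ($v = -4 - 409 = -413$)
$U{\left(w \right)} = 1$
$\left(G{\left(613 \right)} - 89784\right) \left(-163756 + U{\left(v \right)}\right) = \left(613 - 89784\right) \left(-163756 + 1\right) = \left(-89171\right) \left(-163755\right) = 14602197105$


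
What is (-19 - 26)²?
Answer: 2025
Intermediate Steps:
(-19 - 26)² = (-45)² = 2025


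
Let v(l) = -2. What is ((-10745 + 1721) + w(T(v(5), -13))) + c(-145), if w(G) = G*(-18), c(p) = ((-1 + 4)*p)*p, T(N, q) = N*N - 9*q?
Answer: 51873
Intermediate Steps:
T(N, q) = N**2 - 9*q
c(p) = 3*p**2 (c(p) = (3*p)*p = 3*p**2)
w(G) = -18*G
((-10745 + 1721) + w(T(v(5), -13))) + c(-145) = ((-10745 + 1721) - 18*((-2)**2 - 9*(-13))) + 3*(-145)**2 = (-9024 - 18*(4 + 117)) + 3*21025 = (-9024 - 18*121) + 63075 = (-9024 - 2178) + 63075 = -11202 + 63075 = 51873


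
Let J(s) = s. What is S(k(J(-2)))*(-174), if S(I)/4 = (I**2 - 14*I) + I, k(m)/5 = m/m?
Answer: 27840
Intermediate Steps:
k(m) = 5 (k(m) = 5*(m/m) = 5*1 = 5)
S(I) = -52*I + 4*I**2 (S(I) = 4*((I**2 - 14*I) + I) = 4*(I**2 - 13*I) = -52*I + 4*I**2)
S(k(J(-2)))*(-174) = (4*5*(-13 + 5))*(-174) = (4*5*(-8))*(-174) = -160*(-174) = 27840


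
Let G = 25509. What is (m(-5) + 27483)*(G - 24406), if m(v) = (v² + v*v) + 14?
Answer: 30384341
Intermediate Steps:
m(v) = 14 + 2*v² (m(v) = (v² + v²) + 14 = 2*v² + 14 = 14 + 2*v²)
(m(-5) + 27483)*(G - 24406) = ((14 + 2*(-5)²) + 27483)*(25509 - 24406) = ((14 + 2*25) + 27483)*1103 = ((14 + 50) + 27483)*1103 = (64 + 27483)*1103 = 27547*1103 = 30384341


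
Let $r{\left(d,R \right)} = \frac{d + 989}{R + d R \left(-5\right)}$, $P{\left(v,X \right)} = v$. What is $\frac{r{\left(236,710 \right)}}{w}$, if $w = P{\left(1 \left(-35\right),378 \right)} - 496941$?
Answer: $\frac{245}{83202727968} \approx 2.9446 \cdot 10^{-9}$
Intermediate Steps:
$r{\left(d,R \right)} = \frac{989 + d}{R - 5 R d}$ ($r{\left(d,R \right)} = \frac{989 + d}{R + R d \left(-5\right)} = \frac{989 + d}{R - 5 R d}$)
$w = -496976$ ($w = 1 \left(-35\right) - 496941 = -35 - 496941 = -496976$)
$\frac{r{\left(236,710 \right)}}{w} = \frac{\frac{1}{710} \frac{1}{-1 + 5 \cdot 236} \left(-989 - 236\right)}{-496976} = \frac{-989 - 236}{710 \left(-1 + 1180\right)} \left(- \frac{1}{496976}\right) = \frac{1}{710} \cdot \frac{1}{1179} \left(-1225\right) \left(- \frac{1}{496976}\right) = \left(- \frac{245}{167418}\right) \left(- \frac{1}{496976}\right) = \frac{245}{83202727968}$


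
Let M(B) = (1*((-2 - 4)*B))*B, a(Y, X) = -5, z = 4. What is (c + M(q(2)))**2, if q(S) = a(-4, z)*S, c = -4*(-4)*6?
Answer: 254016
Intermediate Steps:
c = 96 (c = 16*6 = 96)
q(S) = -5*S
M(B) = -6*B**2 (M(B) = (1*(-6*B))*B = (-6*B)*B = -6*B**2)
(c + M(q(2)))**2 = (96 - 6*(-5*2)**2)**2 = (96 - 6*(-10)**2)**2 = (96 - 6*100)**2 = (96 - 600)**2 = (-504)**2 = 254016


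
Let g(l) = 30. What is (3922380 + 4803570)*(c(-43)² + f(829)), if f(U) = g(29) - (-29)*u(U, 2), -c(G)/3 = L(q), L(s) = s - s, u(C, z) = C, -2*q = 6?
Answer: 210042342450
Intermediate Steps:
q = -3 (q = -½*6 = -3)
L(s) = 0
c(G) = 0 (c(G) = -3*0 = 0)
f(U) = 30 + 29*U (f(U) = 30 - (-29)*U = 30 + 29*U)
(3922380 + 4803570)*(c(-43)² + f(829)) = (3922380 + 4803570)*(0² + (30 + 29*829)) = 8725950*(0 + (30 + 24041)) = 8725950*(0 + 24071) = 8725950*24071 = 210042342450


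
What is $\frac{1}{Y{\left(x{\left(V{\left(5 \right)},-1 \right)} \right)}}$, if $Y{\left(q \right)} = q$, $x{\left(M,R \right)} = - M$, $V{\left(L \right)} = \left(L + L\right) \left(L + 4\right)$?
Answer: $- \frac{1}{90} \approx -0.011111$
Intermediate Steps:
$V{\left(L \right)} = 2 L \left(4 + L\right)$
$\frac{1}{Y{\left(x{\left(V{\left(5 \right)},-1 \right)} \right)}} = \frac{1}{\left(-1\right) 2 \cdot 5 \left(4 + 5\right)} = \frac{1}{\left(-1\right) 2 \cdot 5 \cdot 9} = \frac{1}{\left(-1\right) 90} = \frac{1}{-90} = - \frac{1}{90}$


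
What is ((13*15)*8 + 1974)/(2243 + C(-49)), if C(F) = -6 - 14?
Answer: 62/39 ≈ 1.5897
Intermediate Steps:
C(F) = -20
((13*15)*8 + 1974)/(2243 + C(-49)) = ((13*15)*8 + 1974)/(2243 - 20) = (195*8 + 1974)/2223 = (1560 + 1974)*(1/2223) = 3534*(1/2223) = 62/39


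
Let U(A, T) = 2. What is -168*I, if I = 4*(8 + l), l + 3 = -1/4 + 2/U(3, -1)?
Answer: -3864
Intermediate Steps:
l = -9/4 (l = -3 + (-1/4 + 2/2) = -3 + (-1*¼ + 2*(½)) = -3 + (-¼ + 1) = -3 + ¾ = -9/4 ≈ -2.2500)
I = 23 (I = 4*(8 - 9/4) = 4*(23/4) = 23)
-168*I = -168*23 = -3864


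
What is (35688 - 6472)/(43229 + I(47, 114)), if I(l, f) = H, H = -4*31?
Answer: 29216/43105 ≈ 0.67779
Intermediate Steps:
H = -124
I(l, f) = -124
(35688 - 6472)/(43229 + I(47, 114)) = (35688 - 6472)/(43229 - 124) = 29216/43105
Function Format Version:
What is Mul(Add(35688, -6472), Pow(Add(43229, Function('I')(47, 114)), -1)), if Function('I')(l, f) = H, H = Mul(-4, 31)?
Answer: Rational(29216, 43105) ≈ 0.67779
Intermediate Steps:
H = -124
Function('I')(l, f) = -124
Mul(Add(35688, -6472), Pow(Add(43229, Function('I')(47, 114)), -1)) = Mul(Add(35688, -6472), Pow(Add(43229, -124), -1)) = Mul(29216, Pow(43105, -1)) = Mul(29216, Rational(1, 43105)) = Rational(29216, 43105)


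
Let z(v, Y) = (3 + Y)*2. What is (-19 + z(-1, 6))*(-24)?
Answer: 24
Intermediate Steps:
z(v, Y) = 6 + 2*Y
(-19 + z(-1, 6))*(-24) = (-19 + (6 + 2*6))*(-24) = (-19 + (6 + 12))*(-24) = (-19 + 18)*(-24) = -1*(-24) = 24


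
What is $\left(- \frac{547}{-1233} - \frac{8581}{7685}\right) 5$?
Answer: $- \frac{6376678}{1895121} \approx -3.3648$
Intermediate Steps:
$\left(- \frac{547}{-1233} - \frac{8581}{7685}\right) 5 = \left(\left(-547\right) \left(- \frac{1}{1233}\right) - \frac{8581}{7685}\right) 5 = \left(\frac{547}{1233} - \frac{8581}{7685}\right) 5 = \left(- \frac{6376678}{9475605}\right) 5 = - \frac{6376678}{1895121}$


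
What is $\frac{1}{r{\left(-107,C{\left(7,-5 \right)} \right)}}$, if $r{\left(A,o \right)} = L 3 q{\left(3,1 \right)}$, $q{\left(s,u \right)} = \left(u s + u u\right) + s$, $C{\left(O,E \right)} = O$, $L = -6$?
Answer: $- \frac{1}{126} \approx -0.0079365$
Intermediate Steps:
$q{\left(s,u \right)} = s + u^{2} + s u$ ($q{\left(s,u \right)} = \left(s u + u^{2}\right) + s = \left(u^{2} + s u\right) + s = s + u^{2} + s u$)
$r{\left(A,o \right)} = -126$ ($r{\left(A,o \right)} = \left(-6\right) 3 \left(3 + 1^{2} + 3 \cdot 1\right) = - 18 \left(3 + 1 + 3\right) = \left(-18\right) 7 = -126$)
$\frac{1}{r{\left(-107,C{\left(7,-5 \right)} \right)}} = \frac{1}{-126} = - \frac{1}{126}$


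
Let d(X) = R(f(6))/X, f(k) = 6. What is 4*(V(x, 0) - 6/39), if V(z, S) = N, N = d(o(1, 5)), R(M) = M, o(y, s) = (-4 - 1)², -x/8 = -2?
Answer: 112/325 ≈ 0.34462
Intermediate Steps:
x = 16 (x = -8*(-2) = 16)
o(y, s) = 25 (o(y, s) = (-5)² = 25)
d(X) = 6/X
N = 6/25 ≈ 0.24000
V(z, S) = 6/25
4*(V(x, 0) - 6/39) = 4*(6/25 - 6/39) = 4*(6/25 - 6*1/39) = 4*(6/25 - 2/13) = 4*(28/325) = 112/325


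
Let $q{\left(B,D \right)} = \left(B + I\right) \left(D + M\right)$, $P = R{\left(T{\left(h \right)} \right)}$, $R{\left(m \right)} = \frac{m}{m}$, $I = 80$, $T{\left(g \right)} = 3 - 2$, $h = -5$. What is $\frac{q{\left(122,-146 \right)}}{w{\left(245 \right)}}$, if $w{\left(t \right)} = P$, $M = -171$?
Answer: $-64034$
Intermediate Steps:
$T{\left(g \right)} = 1$ ($T{\left(g \right)} = 3 - 2 = 1$)
$R{\left(m \right)} = 1$
$P = 1$
$w{\left(t \right)} = 1$
$q{\left(B,D \right)} = \left(-171 + D\right) \left(80 + B\right)$ ($q{\left(B,D \right)} = \left(B + 80\right) \left(D - 171\right) = \left(80 + B\right) \left(-171 + D\right) = \left(-171 + D\right) \left(80 + B\right)$)
$\frac{q{\left(122,-146 \right)}}{w{\left(245 \right)}} = \frac{-13680 - 20862 + 80 \left(-146\right) + 122 \left(-146\right)}{1} = \left(-13680 - 20862 - 11680 - 17812\right) 1 = \left(-64034\right) 1 = -64034$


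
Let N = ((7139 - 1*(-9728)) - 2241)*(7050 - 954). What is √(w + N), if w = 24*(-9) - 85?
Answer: √89159795 ≈ 9442.5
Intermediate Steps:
N = 89160096 (N = ((7139 + 9728) - 2241)*6096 = (16867 - 2241)*6096 = 14626*6096 = 89160096)
w = -301 (w = -216 - 85 = -301)
√(w + N) = √(-301 + 89160096) = √89159795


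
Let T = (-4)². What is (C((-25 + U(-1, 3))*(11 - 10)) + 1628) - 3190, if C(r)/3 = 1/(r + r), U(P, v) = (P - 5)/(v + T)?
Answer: -1502701/962 ≈ -1562.1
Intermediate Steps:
T = 16
U(P, v) = (-5 + P)/(16 + v) (U(P, v) = (P - 5)/(v + 16) = (-5 + P)/(16 + v))
C(r) = 3/(2*r) (C(r) = 3/(r + r) = 3/((2*r)) = 3*(1/(2*r)) = 3/(2*r))
(C((-25 + U(-1, 3))*(11 - 10)) + 1628) - 3190 = (3/(2*(((-25 + (-5 - 1)/(16 + 3))*(11 - 10)))) + 1628) - 3190 = (3/(2*(((-25 - 6/19)*1))) + 1628) - 3190 = (3/(2*((-481/19*1))) + 1628) - 3190 = (3/(2*(-481/19)) + 1628) - 3190 = ((3/2)*(-19/481) + 1628) - 3190 = (-57/962 + 1628) - 3190 = 1566079/962 - 3190 = -1502701/962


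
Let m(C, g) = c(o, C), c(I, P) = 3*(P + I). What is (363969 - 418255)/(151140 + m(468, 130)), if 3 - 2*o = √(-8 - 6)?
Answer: -11041663828/31028059845 - 108572*I*√14/31028059845 ≈ -0.35586 - 1.3093e-5*I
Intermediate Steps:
o = 3/2 - I*√14/2 (o = 3/2 - √(-8 - 6)/2 = 3/2 - I*√14/2 ≈ 1.5 - 1.8708*I)
c(I, P) = 3*I + 3*P (c(I, P) = 3*(I + P) = 3*I + 3*P)
m(C, g) = 9/2 + 3*C - 3*I*√14/2 (m(C, g) = 3*(3/2 - I*√14/2) + 3*C = (9/2 - 3*I*√14/2) + 3*C = 9/2 + 3*C - 3*I*√14/2)
(363969 - 418255)/(151140 + m(468, 130)) = (363969 - 418255)/(151140 + (9/2 + 3*468 - 3*I*√14/2)) = -54286/(151140 + (9/2 + 1404 - 3*I*√14/2)) = -54286/(151140 + (2817/2 - 3*I*√14/2)) = -54286/(305097/2 - 3*I*√14/2)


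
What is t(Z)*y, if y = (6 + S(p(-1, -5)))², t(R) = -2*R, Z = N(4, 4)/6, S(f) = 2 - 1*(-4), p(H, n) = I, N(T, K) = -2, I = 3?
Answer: 96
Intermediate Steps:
p(H, n) = 3
S(f) = 6 (S(f) = 2 + 4 = 6)
Z = -⅓ (Z = -2/6 = -2*⅙ = -⅓ ≈ -0.33333)
y = 144 (y = (6 + 6)² = 12² = 144)
t(Z)*y = -2*(-⅓)*144 = (⅔)*144 = 96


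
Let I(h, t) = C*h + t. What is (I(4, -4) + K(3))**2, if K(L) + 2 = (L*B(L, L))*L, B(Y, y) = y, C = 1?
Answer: 625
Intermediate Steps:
I(h, t) = h + t (I(h, t) = 1*h + t = h + t)
K(L) = -2 + L**3 (K(L) = -2 + (L*L)*L = -2 + L**2*L = -2 + L**3)
(I(4, -4) + K(3))**2 = ((4 - 4) + (-2 + 3**3))**2 = (0 + (-2 + 27))**2 = (0 + 25)**2 = 25**2 = 625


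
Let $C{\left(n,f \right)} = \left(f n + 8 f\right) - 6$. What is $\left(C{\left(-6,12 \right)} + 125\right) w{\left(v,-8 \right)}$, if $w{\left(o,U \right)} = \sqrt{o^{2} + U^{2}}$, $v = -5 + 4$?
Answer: $143 \sqrt{65} \approx 1152.9$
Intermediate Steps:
$v = -1$
$w{\left(o,U \right)} = \sqrt{U^{2} + o^{2}}$
$C{\left(n,f \right)} = -6 + 8 f + f n$ ($C{\left(n,f \right)} = \left(8 f + f n\right) - 6 = -6 + 8 f + f n$)
$\left(C{\left(-6,12 \right)} + 125\right) w{\left(v,-8 \right)} = \left(\left(-6 + 8 \cdot 12 + 12 \left(-6\right)\right) + 125\right) \sqrt{\left(-8\right)^{2} + \left(-1\right)^{2}} = \left(\left(-6 + 96 - 72\right) + 125\right) \sqrt{64 + 1} = \left(18 + 125\right) \sqrt{65} = 143 \sqrt{65}$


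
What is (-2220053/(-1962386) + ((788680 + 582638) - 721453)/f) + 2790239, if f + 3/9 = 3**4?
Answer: 332225918786991/118724353 ≈ 2.7983e+6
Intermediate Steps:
f = 242/3 (f = -1/3 + 3**4 = -1/3 + 81 = 242/3 ≈ 80.667)
(-2220053/(-1962386) + ((788680 + 582638) - 721453)/f) + 2790239 = (-2220053/(-1962386) + ((788680 + 582638) - 721453)/(242/3)) + 2790239 = (-2220053*(-1/1962386) + (1371318 - 721453)*(3/242)) + 2790239 = (2220053/1962386 + 649865*(3/242)) + 2790239 = (2220053/1962386 + 1949595/242) + 2790239 = 956598796624/118724353 + 2790239 = 332225918786991/118724353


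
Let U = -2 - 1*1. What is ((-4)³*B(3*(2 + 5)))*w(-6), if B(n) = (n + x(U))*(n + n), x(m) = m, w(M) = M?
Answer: 290304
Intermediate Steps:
U = -3 (U = -2 - 1 = -3)
B(n) = 2*n*(-3 + n) (B(n) = (n - 3)*(n + n) = (-3 + n)*(2*n) = 2*n*(-3 + n))
((-4)³*B(3*(2 + 5)))*w(-6) = ((-4)³*(2*(3*(2 + 5))*(-3 + 3*(2 + 5))))*(-6) = -128*3*7*(-3 + 3*7)*(-6) = -128*21*(-3 + 21)*(-6) = -128*21*18*(-6) = -64*756*(-6) = -48384*(-6) = 290304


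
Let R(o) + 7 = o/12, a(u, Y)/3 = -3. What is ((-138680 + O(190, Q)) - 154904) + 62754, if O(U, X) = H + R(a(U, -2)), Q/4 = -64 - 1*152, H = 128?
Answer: -922839/4 ≈ -2.3071e+5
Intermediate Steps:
a(u, Y) = -9 (a(u, Y) = 3*(-3) = -9)
R(o) = -7 + o/12
Q = -864 (Q = 4*(-64 - 1*152) = 4*(-64 - 152) = 4*(-216) = -864)
O(U, X) = 481/4 (O(U, X) = 128 + (-7 + (1/12)*(-9)) = 128 + (-7 - ¾) = 128 - 31/4 = 481/4)
((-138680 + O(190, Q)) - 154904) + 62754 = ((-138680 + 481/4) - 154904) + 62754 = (-554239/4 - 154904) + 62754 = -1173855/4 + 62754 = -922839/4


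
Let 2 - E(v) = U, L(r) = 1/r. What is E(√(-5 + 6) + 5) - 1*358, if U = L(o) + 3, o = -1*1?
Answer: -358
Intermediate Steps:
o = -1
U = 2 (U = 1/(-1) + 3 = -1 + 3 = 2)
E(v) = 0 (E(v) = 2 - 1*2 = 2 - 2 = 0)
E(√(-5 + 6) + 5) - 1*358 = 0 - 1*358 = 0 - 358 = -358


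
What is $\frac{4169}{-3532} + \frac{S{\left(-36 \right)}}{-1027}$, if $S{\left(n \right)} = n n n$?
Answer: $\frac{160507429}{3627364} \approx 44.249$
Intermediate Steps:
$S{\left(n \right)} = n^{3}$ ($S{\left(n \right)} = n^{2} n = n^{3}$)
$\frac{4169}{-3532} + \frac{S{\left(-36 \right)}}{-1027} = \frac{4169}{-3532} + \frac{\left(-36\right)^{3}}{-1027} = 4169 \left(- \frac{1}{3532}\right) - - \frac{46656}{1027} = - \frac{4169}{3532} + \frac{46656}{1027} = \frac{160507429}{3627364}$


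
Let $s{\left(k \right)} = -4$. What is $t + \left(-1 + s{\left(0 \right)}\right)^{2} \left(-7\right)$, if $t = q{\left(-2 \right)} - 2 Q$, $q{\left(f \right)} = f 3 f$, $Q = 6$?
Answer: $-175$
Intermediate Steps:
$q{\left(f \right)} = 3 f^{2}$ ($q{\left(f \right)} = 3 f f = 3 f^{2}$)
$t = 0$ ($t = 3 \left(-2\right)^{2} - 12 = 3 \cdot 4 - 12 = 12 - 12 = 0$)
$t + \left(-1 + s{\left(0 \right)}\right)^{2} \left(-7\right) = 0 + \left(-1 - 4\right)^{2} \left(-7\right) = 0 + \left(-5\right)^{2} \left(-7\right) = 0 + 25 \left(-7\right) = 0 - 175 = -175$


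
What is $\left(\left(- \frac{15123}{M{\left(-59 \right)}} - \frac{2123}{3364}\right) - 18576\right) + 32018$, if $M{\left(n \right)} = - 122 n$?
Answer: $\frac{162709700349}{12107036} \approx 13439.0$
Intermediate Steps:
$\left(\left(- \frac{15123}{M{\left(-59 \right)}} - \frac{2123}{3364}\right) - 18576\right) + 32018 = \left(\left(- \frac{15123}{\left(-122\right) \left(-59\right)} - \frac{2123}{3364}\right) - 18576\right) + 32018 = \left(\left(- \frac{15123}{7198} - \frac{2123}{3364}\right) - 18576\right) + 32018 = \left(- \frac{33077563}{12107036} - 18576\right) + 32018 = - \frac{224933378299}{12107036} + 32018 = \frac{162709700349}{12107036}$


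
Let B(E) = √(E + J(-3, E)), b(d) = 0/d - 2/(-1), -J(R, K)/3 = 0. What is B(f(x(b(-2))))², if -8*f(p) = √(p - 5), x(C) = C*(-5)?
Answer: -I*√15/8 ≈ -0.48412*I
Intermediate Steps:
J(R, K) = 0 (J(R, K) = -3*0 = 0)
b(d) = 2 (b(d) = 0 - 2*(-1) = 0 + 2 = 2)
x(C) = -5*C
f(p) = -√(-5 + p)/8 (f(p) = -√(p - 5)/8 = -√(-5 + p)/8)
B(E) = √E (B(E) = √(E + 0) = √E)
B(f(x(b(-2))))² = (√(-√(-5 - 5*2)/8))² = (√(-√(-5 - 10)/8))² = (√(-I*√15/8))² = (√2*15^(¼)*√(-I)/4)² = -I*√15/8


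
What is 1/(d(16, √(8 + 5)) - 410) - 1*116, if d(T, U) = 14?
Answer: -45937/396 ≈ -116.00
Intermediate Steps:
1/(d(16, √(8 + 5)) - 410) - 1*116 = 1/(14 - 410) - 1*116 = 1/(-396) - 116 = -1/396 - 116 = -45937/396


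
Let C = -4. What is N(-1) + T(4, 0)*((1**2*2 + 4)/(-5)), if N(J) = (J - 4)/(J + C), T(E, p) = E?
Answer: -19/5 ≈ -3.8000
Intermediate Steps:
N(J) = 1 (N(J) = (J - 4)/(J - 4) = (-4 + J)/(-4 + J) = 1)
N(-1) + T(4, 0)*((1**2*2 + 4)/(-5)) = 1 + 4*((1**2*2 + 4)/(-5)) = 1 + 4*((1*2 + 4)*(-1/5)) = 1 + 4*((2 + 4)*(-1/5)) = 1 + 4*(6*(-1/5)) = 1 + 4*(-6/5) = 1 - 24/5 = -19/5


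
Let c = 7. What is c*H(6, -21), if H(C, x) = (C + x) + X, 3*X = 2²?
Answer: -287/3 ≈ -95.667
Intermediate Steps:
X = 4/3 (X = (⅓)*2² = (⅓)*4 = 4/3 ≈ 1.3333)
H(C, x) = 4/3 + C + x (H(C, x) = (C + x) + 4/3 = 4/3 + C + x)
c*H(6, -21) = 7*(4/3 + 6 - 21) = 7*(-41/3) = -287/3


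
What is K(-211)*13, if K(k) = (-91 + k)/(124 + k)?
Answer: 3926/87 ≈ 45.126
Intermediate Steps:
K(k) = (-91 + k)/(124 + k)
K(-211)*13 = ((-91 - 211)/(124 - 211))*13 = (-302/(-87))*13 = -1/87*(-302)*13 = (302/87)*13 = 3926/87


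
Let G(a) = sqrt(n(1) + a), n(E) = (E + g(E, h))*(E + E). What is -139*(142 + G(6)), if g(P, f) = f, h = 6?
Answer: -19738 - 278*sqrt(5) ≈ -20360.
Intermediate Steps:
n(E) = 2*E*(6 + E) (n(E) = (E + 6)*(E + E) = (6 + E)*(2*E) = 2*E*(6 + E))
G(a) = sqrt(14 + a) (G(a) = sqrt(2*1*(6 + 1) + a) = sqrt(2*1*7 + a) = sqrt(14 + a))
-139*(142 + G(6)) = -139*(142 + sqrt(14 + 6)) = -139*(142 + sqrt(20)) = -139*(142 + 2*sqrt(5)) = -19738 - 278*sqrt(5)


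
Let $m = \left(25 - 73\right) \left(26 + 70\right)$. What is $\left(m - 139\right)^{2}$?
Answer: $22534009$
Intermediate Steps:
$m = -4608$ ($m = \left(-48\right) 96 = -4608$)
$\left(m - 139\right)^{2} = \left(-4608 - 139\right)^{2} = \left(-4747\right)^{2} = 22534009$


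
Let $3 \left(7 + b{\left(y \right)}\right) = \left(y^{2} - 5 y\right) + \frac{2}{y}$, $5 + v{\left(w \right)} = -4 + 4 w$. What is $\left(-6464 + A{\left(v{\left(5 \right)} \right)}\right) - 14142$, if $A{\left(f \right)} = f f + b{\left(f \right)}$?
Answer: $- \frac{675508}{33} \approx -20470.0$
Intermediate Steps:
$v{\left(w \right)} = -9 + 4 w$ ($v{\left(w \right)} = -5 + \left(-4 + 4 w\right) = -9 + 4 w$)
$b{\left(y \right)} = -7 - \frac{5 y}{3} + \frac{y^{2}}{3} + \frac{2}{3 y}$ ($b{\left(y \right)} = -7 + \frac{\left(y^{2} - 5 y\right) + \frac{2}{y}}{3} = -7 + \frac{y^{2} - 5 y + \frac{2}{y}}{3} = -7 + \left(- \frac{5 y}{3} + \frac{y^{2}}{3} + \frac{2}{3 y}\right) = -7 - \frac{5 y}{3} + \frac{y^{2}}{3} + \frac{2}{3 y}$)
$A{\left(f \right)} = f^{2} + \frac{2 - f \left(21 - f^{2} + 5 f\right)}{3 f}$ ($A{\left(f \right)} = f f + \frac{2 - f \left(21 - f^{2} + 5 f\right)}{3 f} = f^{2} + \frac{2 - f \left(21 - f^{2} + 5 f\right)}{3 f}$)
$\left(-6464 + A{\left(v{\left(5 \right)} \right)}\right) - 14142 = \left(-6464 + \frac{2 - 21 \left(-9 + 4 \cdot 5\right) - 5 \left(-9 + 4 \cdot 5\right)^{2} + 4 \left(-9 + 4 \cdot 5\right)^{3}}{3 \left(-9 + 4 \cdot 5\right)}\right) - 14142 = \left(-6464 + \frac{2 - 21 \left(-9 + 20\right) - 5 \left(-9 + 20\right)^{2} + 4 \left(-9 + 20\right)^{3}}{3 \left(-9 + 20\right)}\right) - 14142 = \left(-6464 + \frac{2 - 231 - 5 \cdot 11^{2} + 4 \cdot 11^{3}}{3 \cdot 11}\right) - 14142 = \left(-6464 + \frac{1}{3} \cdot \frac{1}{11} \left(2 - 231 - 605 + 4 \cdot 1331\right)\right) - 14142 = \left(-6464 + \frac{1}{3} \cdot \frac{1}{11} \left(2 - 231 - 605 + 5324\right)\right) - 14142 = \left(-6464 + \frac{1}{3} \cdot \frac{1}{11} \cdot 4490\right) - 14142 = \left(-6464 + \frac{4490}{33}\right) - 14142 = - \frac{208822}{33} - 14142 = - \frac{675508}{33}$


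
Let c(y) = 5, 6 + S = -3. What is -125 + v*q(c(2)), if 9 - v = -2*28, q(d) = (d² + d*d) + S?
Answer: 2540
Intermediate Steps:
S = -9 (S = -6 - 3 = -9)
q(d) = -9 + 2*d² (q(d) = (d² + d*d) - 9 = (d² + d²) - 9 = 2*d² - 9 = -9 + 2*d²)
v = 65 (v = 9 - (-2)*28 = 9 - 1*(-56) = 9 + 56 = 65)
-125 + v*q(c(2)) = -125 + 65*(-9 + 2*5²) = -125 + 65*(-9 + 2*25) = -125 + 65*(-9 + 50) = -125 + 65*41 = -125 + 2665 = 2540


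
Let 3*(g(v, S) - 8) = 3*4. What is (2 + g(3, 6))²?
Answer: 196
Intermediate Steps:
g(v, S) = 12 (g(v, S) = 8 + (3*4)/3 = 8 + (⅓)*12 = 8 + 4 = 12)
(2 + g(3, 6))² = (2 + 12)² = 14² = 196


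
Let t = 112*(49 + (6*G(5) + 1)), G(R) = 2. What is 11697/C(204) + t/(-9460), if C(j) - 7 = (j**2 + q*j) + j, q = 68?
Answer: -9861437/18818305 ≈ -0.52403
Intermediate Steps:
t = 6944 (t = 112*(49 + (6*2 + 1)) = 112*(49 + (12 + 1)) = 112*(49 + 13) = 112*62 = 6944)
C(j) = 7 + j**2 + 69*j (C(j) = 7 + ((j**2 + 68*j) + j) = 7 + (j**2 + 69*j) = 7 + j**2 + 69*j)
11697/C(204) + t/(-9460) = 11697/(7 + 204**2 + 69*204) + 6944/(-9460) = 11697/(7 + 41616 + 14076) + 6944*(-1/9460) = 11697/55699 - 1736/2365 = 11697*(1/55699) - 1736/2365 = 1671/7957 - 1736/2365 = -9861437/18818305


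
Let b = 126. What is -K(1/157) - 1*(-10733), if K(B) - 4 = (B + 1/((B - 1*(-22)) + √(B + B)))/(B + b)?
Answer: 2533588382287771/236143953713 + 24649*√314/236143953713 ≈ 10729.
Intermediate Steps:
K(B) = 4 + (B + 1/(22 + B + √2*√B))/(126 + B) (K(B) = 4 + (B + 1/((B - 1*(-22)) + √(B + B)))/(B + 126) = 4 + (B + 1/((B + 22) + √(2*B)))/(126 + B) = 4 + (B + 1/((22 + B) + √2*√B))/(126 + B) = 4 + (B + 1/(22 + B + √2*√B))/(126 + B))
-K(1/157) - 1*(-10733) = -(11089 + 5*(1/157)² + 614/157 + 5*√2*(1/157)^(3/2) + 504*√2*√(1/157))/(2772 + (1/157)² + 148/157 + √2*(1/157)^(3/2) + 126*√2*√(1/157)) - 1*(-10733) = -(11089 + 5*(1/157)² + 614*(1/157) + 5*√2*(1/157)^(3/2) + 504*√2*√(1/157))/(2772 + (1/157)² + 148*(1/157) + √2*(1/157)^(3/2) + 126*√2*√(1/157)) + 10733 = -(11089 + 5*(1/24649) + 614/157 + 5*√2*(√157/24649) + 504*√2*(√157/157))/(2772 + 1/24649 + 148/157 + √2*(√157/24649) + 126*√2*(√157/157)) + 10733 = -(11089 + 5/24649 + 614/157 + 5*√314/24649 + 504*√314/157)/(2772 + 1/24649 + 148/157 + √314/24649 + 126*√314/157) + 10733 = -(273429164/24649 + 79133*√314/24649)/(68350265/24649 + 19783*√314/24649) + 10733 = 10733 - (273429164/24649 + 79133*√314/24649)/(68350265/24649 + 19783*√314/24649)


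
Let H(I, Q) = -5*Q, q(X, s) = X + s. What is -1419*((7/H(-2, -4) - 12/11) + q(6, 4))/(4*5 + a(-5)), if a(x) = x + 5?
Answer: -262773/400 ≈ -656.93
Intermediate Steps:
a(x) = 5 + x
-1419*((7/H(-2, -4) - 12/11) + q(6, 4))/(4*5 + a(-5)) = -1419*((7/((-5*(-4))) - 12/11) + (6 + 4))/(4*5 + (5 - 5)) = -1419*((7/20 - 12*1/11) + 10)/(20 + 0) = -1419*((7*(1/20) - 12/11) + 10)/20 = -1419*((7/20 - 12/11) + 10)/20 = -1419*(-163/220 + 10)/20 = -262773/(20*20) = -1419*2037/4400 = -262773/400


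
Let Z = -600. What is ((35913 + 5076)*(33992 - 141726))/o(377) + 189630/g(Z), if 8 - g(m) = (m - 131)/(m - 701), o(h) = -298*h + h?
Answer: 164001093868/2525697 ≈ 64933.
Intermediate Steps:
o(h) = -297*h
g(m) = 8 - (-131 + m)/(-701 + m) (g(m) = 8 - (m - 131)/(m - 701) = 8 - (-131 + m)/(-701 + m))
((35913 + 5076)*(33992 - 141726))/o(377) + 189630/g(Z) = ((35913 + 5076)*(33992 - 141726))/((-297*377)) + 189630/(((-5477 + 7*(-600))/(-701 - 600))) = (40989*(-107734))/(-111969) + 189630/(((-5477 - 4200)/(-1301))) = -4415908926*(-1/111969) + 189630/((-1/1301*(-9677))) = 10293494/261 + 189630/(9677/1301) = 10293494/261 + 189630*(1301/9677) = 10293494/261 + 246708630/9677 = 164001093868/2525697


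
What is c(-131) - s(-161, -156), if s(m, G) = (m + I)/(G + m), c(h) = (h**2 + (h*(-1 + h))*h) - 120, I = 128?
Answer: -712682920/317 ≈ -2.2482e+6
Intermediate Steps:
c(h) = -120 + h**2 + h**2*(-1 + h) (c(h) = (h**2 + h**2*(-1 + h)) - 120 = -120 + h**2 + h**2*(-1 + h))
s(m, G) = (128 + m)/(G + m) (s(m, G) = (m + 128)/(G + m) = (128 + m)/(G + m))
c(-131) - s(-161, -156) = (-120 + (-131)**3) - (128 - 161)/(-156 - 161) = (-120 - 2248091) - (-33)/(-317) = -2248211 - (-1)*(-33)/317 = -2248211 - 1*33/317 = -2248211 - 33/317 = -712682920/317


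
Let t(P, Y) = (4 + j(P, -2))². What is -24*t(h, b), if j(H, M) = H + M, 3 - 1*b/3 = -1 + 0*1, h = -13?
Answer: -2904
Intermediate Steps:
b = 12 (b = 9 - 3*(-1 + 0*1) = 9 - 3*(-1 + 0) = 9 - 3*(-1) = 9 + 3 = 12)
t(P, Y) = (2 + P)² (t(P, Y) = (4 + (P - 2))² = (4 + (-2 + P))² = (2 + P)²)
-24*t(h, b) = -24*(2 - 13)² = -24*(-11)² = -24*121 = -2904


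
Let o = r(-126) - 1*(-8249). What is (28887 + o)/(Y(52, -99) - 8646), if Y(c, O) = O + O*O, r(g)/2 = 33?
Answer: 1691/48 ≈ 35.229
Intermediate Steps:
r(g) = 66 (r(g) = 2*33 = 66)
Y(c, O) = O + O²
o = 8315 (o = 66 - 1*(-8249) = 66 + 8249 = 8315)
(28887 + o)/(Y(52, -99) - 8646) = (28887 + 8315)/(-99*(1 - 99) - 8646) = 37202/(-99*(-98) - 8646) = 37202/(9702 - 8646) = 37202/1056 = 37202*(1/1056) = 1691/48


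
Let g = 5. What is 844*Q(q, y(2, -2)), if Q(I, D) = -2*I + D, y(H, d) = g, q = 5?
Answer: -4220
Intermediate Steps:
y(H, d) = 5
Q(I, D) = D - 2*I
844*Q(q, y(2, -2)) = 844*(5 - 2*5) = 844*(5 - 10) = 844*(-5) = -4220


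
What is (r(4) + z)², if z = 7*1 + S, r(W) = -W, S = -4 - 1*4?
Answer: 25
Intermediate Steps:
S = -8 (S = -4 - 4 = -8)
z = -1 (z = 7*1 - 8 = 7 - 8 = -1)
(r(4) + z)² = (-1*4 - 1)² = (-4 - 1)² = (-5)² = 25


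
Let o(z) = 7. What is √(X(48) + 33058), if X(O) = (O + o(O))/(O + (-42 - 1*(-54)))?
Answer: √1190121/6 ≈ 181.82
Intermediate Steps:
X(O) = (7 + O)/(12 + O) (X(O) = (O + 7)/(O + (-42 - 1*(-54))) = (7 + O)/(O + (-42 + 54)) = (7 + O)/(O + 12) = (7 + O)/(12 + O))
√(X(48) + 33058) = √((7 + 48)/(12 + 48) + 33058) = √(55/60 + 33058) = √((1/60)*55 + 33058) = √(11/12 + 33058) = √(396707/12) = √1190121/6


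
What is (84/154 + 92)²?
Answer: 1036324/121 ≈ 8564.7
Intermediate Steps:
(84/154 + 92)² = (84*(1/154) + 92)² = (6/11 + 92)² = (1018/11)² = 1036324/121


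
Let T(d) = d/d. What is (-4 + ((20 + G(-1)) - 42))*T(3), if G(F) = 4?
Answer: -22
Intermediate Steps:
T(d) = 1
(-4 + ((20 + G(-1)) - 42))*T(3) = (-4 + ((20 + 4) - 42))*1 = (-4 + (24 - 42))*1 = (-4 - 18)*1 = -22*1 = -22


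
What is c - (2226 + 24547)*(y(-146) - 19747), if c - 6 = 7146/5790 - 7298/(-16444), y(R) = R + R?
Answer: 4256747359170877/7934230 ≈ 5.3650e+8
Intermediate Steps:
y(R) = 2*R
c = 60919067/7934230 (c = 6 + (7146/5790 - 7298/(-16444)) = 6 + (7146*(1/5790) - 7298*(-1/16444)) = 6 + (1191/965 + 3649/8222) = 6 + 13313687/7934230 = 60919067/7934230 ≈ 7.6780)
c - (2226 + 24547)*(y(-146) - 19747) = 60919067/7934230 - (2226 + 24547)*(2*(-146) - 19747) = 60919067/7934230 - 26773*(-292 - 19747) = 60919067/7934230 - 26773*(-20039) = 60919067/7934230 - 1*(-536504147) = 60919067/7934230 + 536504147 = 4256747359170877/7934230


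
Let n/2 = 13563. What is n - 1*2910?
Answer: 24216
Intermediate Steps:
n = 27126 (n = 2*13563 = 27126)
n - 1*2910 = 27126 - 1*2910 = 27126 - 2910 = 24216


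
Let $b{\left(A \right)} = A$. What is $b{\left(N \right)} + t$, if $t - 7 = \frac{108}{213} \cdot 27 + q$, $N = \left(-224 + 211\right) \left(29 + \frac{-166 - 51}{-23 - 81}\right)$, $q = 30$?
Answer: $- \frac{200751}{568} \approx -353.44$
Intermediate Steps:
$N = - \frac{3233}{8}$ ($N = - 13 \left(29 - \frac{217}{-104}\right) = - 13 \left(29 - - \frac{217}{104}\right) = - 13 \left(29 + \frac{217}{104}\right) = \left(-13\right) \frac{3233}{104} = - \frac{3233}{8} \approx -404.13$)
$t = \frac{3599}{71}$ ($t = 7 + \left(\frac{108}{213} \cdot 27 + 30\right) = 7 + \left(108 \cdot \frac{1}{213} \cdot 27 + 30\right) = 7 + \left(\frac{36}{71} \cdot 27 + 30\right) = 7 + \left(\frac{972}{71} + 30\right) = 7 + \frac{3102}{71} = \frac{3599}{71} \approx 50.69$)
$b{\left(N \right)} + t = - \frac{3233}{8} + \frac{3599}{71} = - \frac{200751}{568}$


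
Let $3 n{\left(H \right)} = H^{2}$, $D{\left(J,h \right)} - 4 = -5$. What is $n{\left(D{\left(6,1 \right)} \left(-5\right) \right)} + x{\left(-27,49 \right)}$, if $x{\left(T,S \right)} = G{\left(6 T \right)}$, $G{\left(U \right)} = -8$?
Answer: $\frac{1}{3} \approx 0.33333$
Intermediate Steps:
$D{\left(J,h \right)} = -1$ ($D{\left(J,h \right)} = 4 - 5 = -1$)
$x{\left(T,S \right)} = -8$
$n{\left(H \right)} = \frac{H^{2}}{3}$
$n{\left(D{\left(6,1 \right)} \left(-5\right) \right)} + x{\left(-27,49 \right)} = \frac{\left(\left(-1\right) \left(-5\right)\right)^{2}}{3} - 8 = \frac{5^{2}}{3} - 8 = \frac{1}{3} \cdot 25 - 8 = \frac{25}{3} - 8 = \frac{1}{3}$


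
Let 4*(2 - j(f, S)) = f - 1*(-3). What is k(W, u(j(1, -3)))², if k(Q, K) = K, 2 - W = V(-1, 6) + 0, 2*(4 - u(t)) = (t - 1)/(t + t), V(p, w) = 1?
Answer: 16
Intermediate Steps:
j(f, S) = 5/4 - f/4 (j(f, S) = 2 - (f - 1*(-3))/4 = 2 - (f + 3)/4 = 2 - (3 + f)/4 = 2 + (-¾ - f/4) = 5/4 - f/4)
u(t) = 4 - (-1 + t)/(4*t) (u(t) = 4 - (t - 1)/(2*(t + t)) = 4 - (-1 + t)/(2*(2*t)) = 4 - (-1 + t)*1/(2*t)/2 = 4 - (-1 + t)/(4*t))
W = 1 (W = 2 - (1 + 0) = 2 - 1*1 = 2 - 1 = 1)
k(W, u(j(1, -3)))² = ((1 + 15*(5/4 - ¼*1))/(4*(5/4 - ¼*1)))² = ((1 + 15*(5/4 - ¼))/(4*(5/4 - ¼)))² = ((¼)*(1 + 15*1)/1)² = ((¼)*1*(1 + 15))² = ((¼)*1*16)² = 4² = 16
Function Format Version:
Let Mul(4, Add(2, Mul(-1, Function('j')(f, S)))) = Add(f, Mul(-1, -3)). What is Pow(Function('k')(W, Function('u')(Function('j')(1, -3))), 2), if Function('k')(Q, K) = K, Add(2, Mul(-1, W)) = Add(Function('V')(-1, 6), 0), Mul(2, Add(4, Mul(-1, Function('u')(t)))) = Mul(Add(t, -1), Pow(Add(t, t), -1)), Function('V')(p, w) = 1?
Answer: 16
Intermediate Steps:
Function('j')(f, S) = Add(Rational(5, 4), Mul(Rational(-1, 4), f)) (Function('j')(f, S) = Add(2, Mul(Rational(-1, 4), Add(f, Mul(-1, -3)))) = Add(2, Mul(Rational(-1, 4), Add(f, 3))) = Add(2, Mul(Rational(-1, 4), Add(3, f))) = Add(2, Add(Rational(-3, 4), Mul(Rational(-1, 4), f))) = Add(Rational(5, 4), Mul(Rational(-1, 4), f)))
Function('u')(t) = Add(4, Mul(Rational(-1, 4), Pow(t, -1), Add(-1, t))) (Function('u')(t) = Add(4, Mul(Rational(-1, 2), Mul(Add(t, -1), Pow(Add(t, t), -1)))) = Add(4, Mul(Rational(-1, 2), Mul(Add(-1, t), Pow(Mul(2, t), -1)))) = Add(4, Mul(Rational(-1, 2), Mul(Add(-1, t), Mul(Rational(1, 2), Pow(t, -1))))) = Add(4, Mul(Rational(-1, 2), Mul(Rational(1, 2), Pow(t, -1), Add(-1, t)))) = Add(4, Mul(Rational(-1, 4), Pow(t, -1), Add(-1, t))))
W = 1 (W = Add(2, Mul(-1, Add(1, 0))) = Add(2, Mul(-1, 1)) = Add(2, -1) = 1)
Pow(Function('k')(W, Function('u')(Function('j')(1, -3))), 2) = Pow(Mul(Rational(1, 4), Pow(Add(Rational(5, 4), Mul(Rational(-1, 4), 1)), -1), Add(1, Mul(15, Add(Rational(5, 4), Mul(Rational(-1, 4), 1))))), 2) = Pow(Mul(Rational(1, 4), Pow(Add(Rational(5, 4), Rational(-1, 4)), -1), Add(1, Mul(15, Add(Rational(5, 4), Rational(-1, 4))))), 2) = Pow(Mul(Rational(1, 4), Pow(1, -1), Add(1, Mul(15, 1))), 2) = Pow(Mul(Rational(1, 4), 1, Add(1, 15)), 2) = Pow(Mul(Rational(1, 4), 1, 16), 2) = Pow(4, 2) = 16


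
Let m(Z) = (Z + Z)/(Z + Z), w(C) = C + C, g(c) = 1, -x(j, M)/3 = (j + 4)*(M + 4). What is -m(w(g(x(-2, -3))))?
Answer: -1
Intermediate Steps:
x(j, M) = -3*(4 + M)*(4 + j) (x(j, M) = -3*(j + 4)*(M + 4) = -3*(4 + j)*(4 + M) = -3*(4 + M)*(4 + j))
w(C) = 2*C
m(Z) = 1 (m(Z) = (2*Z)/((2*Z)) = (2*Z)*(1/(2*Z)) = 1)
-m(w(g(x(-2, -3)))) = -1*1 = -1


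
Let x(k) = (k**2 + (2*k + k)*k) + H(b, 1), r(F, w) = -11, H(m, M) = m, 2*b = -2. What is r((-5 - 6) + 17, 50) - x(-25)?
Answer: -2510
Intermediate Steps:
b = -1 (b = (1/2)*(-2) = -1)
x(k) = -1 + 4*k**2 (x(k) = (k**2 + (2*k + k)*k) - 1 = (k**2 + (3*k)*k) - 1 = (k**2 + 3*k**2) - 1 = 4*k**2 - 1 = -1 + 4*k**2)
r((-5 - 6) + 17, 50) - x(-25) = -11 - (-1 + 4*(-25)**2) = -11 - (-1 + 4*625) = -11 - (-1 + 2500) = -11 - 1*2499 = -11 - 2499 = -2510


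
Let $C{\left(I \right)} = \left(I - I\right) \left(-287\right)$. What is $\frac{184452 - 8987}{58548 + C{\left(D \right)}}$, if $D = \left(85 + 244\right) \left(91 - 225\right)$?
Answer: $\frac{175465}{58548} \approx 2.9969$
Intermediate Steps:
$D = -44086$ ($D = 329 \left(-134\right) = -44086$)
$C{\left(I \right)} = 0$ ($C{\left(I \right)} = 0 \left(-287\right) = 0$)
$\frac{184452 - 8987}{58548 + C{\left(D \right)}} = \frac{184452 - 8987}{58548 + 0} = \frac{175465}{58548}$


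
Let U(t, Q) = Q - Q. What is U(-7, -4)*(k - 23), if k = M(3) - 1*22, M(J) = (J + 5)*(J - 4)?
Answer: 0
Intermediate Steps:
U(t, Q) = 0
M(J) = (-4 + J)*(5 + J) (M(J) = (5 + J)*(-4 + J) = (-4 + J)*(5 + J))
k = -30 (k = (-20 + 3 + 3²) - 1*22 = (-20 + 3 + 9) - 22 = -8 - 22 = -30)
U(-7, -4)*(k - 23) = 0*(-30 - 23) = 0*(-53) = 0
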